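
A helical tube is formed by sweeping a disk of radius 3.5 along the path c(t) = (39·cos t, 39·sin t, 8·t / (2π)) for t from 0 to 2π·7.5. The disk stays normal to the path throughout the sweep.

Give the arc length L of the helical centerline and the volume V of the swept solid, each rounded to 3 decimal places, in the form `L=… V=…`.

2πR = 2π·39 = 245.044227
per-turn = √(245.044227² + 8²) = √(60046.6732 + 64) = √60110.6732 = 245.174781
L = 7.5 × 245.174781 = 1838.810857
V = π·3.5² × L = 38.484510 × 1838.810857 = 70765.734809

L=1838.811 V=70765.735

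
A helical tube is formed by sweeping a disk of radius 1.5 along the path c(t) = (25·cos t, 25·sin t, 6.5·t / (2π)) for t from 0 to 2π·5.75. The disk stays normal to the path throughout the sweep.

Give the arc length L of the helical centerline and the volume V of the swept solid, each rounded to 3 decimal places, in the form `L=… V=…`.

L=903.981 V=6389.864

2πR = 2π·25 = 157.079633
per-turn = √(157.079633² + 6.5²) = √(24674.0110 + 42.25) = √24716.2610 = 157.214061
L = 5.75 × 157.214061 = 903.980851
V = π·1.5² × L = 7.068583 × 903.980851 = 6389.864103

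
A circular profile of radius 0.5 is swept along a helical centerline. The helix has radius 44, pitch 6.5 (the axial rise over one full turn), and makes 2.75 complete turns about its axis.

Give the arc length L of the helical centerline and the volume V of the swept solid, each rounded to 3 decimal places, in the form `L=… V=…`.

2πR = 2π·44 = 276.460154
per-turn = √(276.460154² + 6.5²) = √(76430.2165 + 42.25) = √76472.4665 = 276.536555
L = 2.75 × 276.536555 = 760.475527
V = π·0.5² × L = 0.785398 × 760.475527 = 597.276083

L=760.476 V=597.276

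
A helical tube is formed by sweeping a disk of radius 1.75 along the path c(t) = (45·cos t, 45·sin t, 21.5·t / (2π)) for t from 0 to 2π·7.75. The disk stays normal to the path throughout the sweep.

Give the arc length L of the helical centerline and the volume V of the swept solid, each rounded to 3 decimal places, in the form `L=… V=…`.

L=2197.587 V=21143.264

2πR = 2π·45 = 282.743339
per-turn = √(282.743339² + 21.5²) = √(79943.7956 + 462.25) = √80406.0456 = 283.559598
L = 7.75 × 283.559598 = 2197.586885
V = π·1.75² × L = 9.621128 × 2197.586885 = 21143.263616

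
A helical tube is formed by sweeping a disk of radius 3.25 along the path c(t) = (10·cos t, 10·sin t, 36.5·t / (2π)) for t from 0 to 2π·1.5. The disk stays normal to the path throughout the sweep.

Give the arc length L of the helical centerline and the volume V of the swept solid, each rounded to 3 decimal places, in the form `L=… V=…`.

L=108.996 V=3616.834

2πR = 2π·10 = 62.831853
per-turn = √(62.831853² + 36.5²) = √(3947.8418 + 1332.25) = √5280.0918 = 72.664240
L = 1.5 × 72.664240 = 108.996360
V = π·3.25² × L = 33.183072 × 108.996360 = 3616.834101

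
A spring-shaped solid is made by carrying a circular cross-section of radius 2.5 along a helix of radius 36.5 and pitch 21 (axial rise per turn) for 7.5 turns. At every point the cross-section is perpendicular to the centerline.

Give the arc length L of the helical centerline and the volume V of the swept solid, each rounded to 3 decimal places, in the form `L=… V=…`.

L=1727.218 V=33913.845

2πR = 2π·36.5 = 229.336264
per-turn = √(229.336264² + 21²) = √(52595.1219 + 441) = √53036.1219 = 230.295727
L = 7.5 × 230.295727 = 1727.217952
V = π·2.5² × L = 19.634954 × 1727.217952 = 33913.845185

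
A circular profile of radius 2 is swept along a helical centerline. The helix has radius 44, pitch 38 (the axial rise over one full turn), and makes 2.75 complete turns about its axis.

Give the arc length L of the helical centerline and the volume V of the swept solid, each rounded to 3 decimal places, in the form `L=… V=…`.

2πR = 2π·44 = 276.460154
per-turn = √(276.460154² + 38²) = √(76430.2165 + 1444) = √77874.2165 = 279.059521
L = 2.75 × 279.059521 = 767.413684
V = π·2² × L = 12.566371 × 767.413684 = 9643.604766

L=767.414 V=9643.605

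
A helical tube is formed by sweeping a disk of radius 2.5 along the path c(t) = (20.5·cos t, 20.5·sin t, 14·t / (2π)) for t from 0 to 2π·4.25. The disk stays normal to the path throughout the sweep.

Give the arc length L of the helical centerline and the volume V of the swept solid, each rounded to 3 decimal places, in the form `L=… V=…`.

2πR = 2π·20.5 = 128.805299
per-turn = √(128.805299² + 14²) = √(16590.8050 + 196) = √16786.8050 = 129.563903
L = 4.25 × 129.563903 = 550.646588
V = π·2.5² × L = 19.634954 × 550.646588 = 10811.920480

L=550.647 V=10811.920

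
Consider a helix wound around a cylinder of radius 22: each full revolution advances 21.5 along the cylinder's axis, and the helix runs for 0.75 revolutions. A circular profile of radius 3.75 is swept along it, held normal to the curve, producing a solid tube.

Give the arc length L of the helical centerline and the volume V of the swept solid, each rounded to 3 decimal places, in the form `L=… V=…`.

L=104.919 V=4635.183

2πR = 2π·22 = 138.230077
per-turn = √(138.230077² + 21.5²) = √(19107.5541 + 462.25) = √19569.8041 = 139.892116
L = 0.75 × 139.892116 = 104.919087
V = π·3.75² × L = 44.178647 × 104.919087 = 4635.183276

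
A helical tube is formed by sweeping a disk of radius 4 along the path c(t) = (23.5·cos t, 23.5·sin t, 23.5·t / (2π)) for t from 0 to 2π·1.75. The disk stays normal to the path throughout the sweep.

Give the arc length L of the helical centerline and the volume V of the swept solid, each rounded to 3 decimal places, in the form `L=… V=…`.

L=261.648 V=13151.871

2πR = 2π·23.5 = 147.654855
per-turn = √(147.654855² + 23.5²) = √(21801.9561 + 552.25) = √22354.2061 = 149.513231
L = 1.75 × 149.513231 = 261.648154
V = π·4² × L = 50.265482 × 261.648154 = 13151.870672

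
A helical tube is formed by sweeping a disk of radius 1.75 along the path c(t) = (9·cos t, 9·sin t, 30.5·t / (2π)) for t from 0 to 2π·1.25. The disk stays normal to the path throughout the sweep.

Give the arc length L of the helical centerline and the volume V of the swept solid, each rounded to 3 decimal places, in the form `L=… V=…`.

2πR = 2π·9 = 56.548668
per-turn = √(56.548668² + 30.5²) = √(3197.7518 + 930.25) = √4128.0018 = 64.249528
L = 1.25 × 64.249528 = 80.311910
V = π·1.75² × L = 9.621128 × 80.311910 = 772.691124

L=80.312 V=772.691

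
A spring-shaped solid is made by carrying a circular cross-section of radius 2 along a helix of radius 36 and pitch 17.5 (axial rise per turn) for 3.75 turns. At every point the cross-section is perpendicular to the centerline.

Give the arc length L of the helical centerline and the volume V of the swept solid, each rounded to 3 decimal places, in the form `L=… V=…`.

2πR = 2π·36 = 226.194671
per-turn = √(226.194671² + 17.5²) = √(51164.0292 + 306.25) = √51470.2792 = 226.870622
L = 3.75 × 226.870622 = 850.764833
V = π·2² × L = 12.566371 × 850.764833 = 10691.026200

L=850.765 V=10691.026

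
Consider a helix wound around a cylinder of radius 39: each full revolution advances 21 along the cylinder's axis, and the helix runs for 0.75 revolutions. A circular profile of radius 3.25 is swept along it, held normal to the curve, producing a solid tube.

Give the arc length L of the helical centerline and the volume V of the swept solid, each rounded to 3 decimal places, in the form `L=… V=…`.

L=184.457 V=6120.844

2πR = 2π·39 = 245.044227
per-turn = √(245.044227² + 21²) = √(60046.6732 + 441) = √60487.6732 = 245.942418
L = 0.75 × 245.942418 = 184.456814
V = π·3.25² × L = 33.183072 × 184.456814 = 6120.843808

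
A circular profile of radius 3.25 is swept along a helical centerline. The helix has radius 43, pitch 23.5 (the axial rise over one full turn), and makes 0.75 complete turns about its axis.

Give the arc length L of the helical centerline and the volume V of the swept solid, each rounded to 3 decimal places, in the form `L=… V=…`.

2πR = 2π·43 = 270.176968
per-turn = √(270.176968² + 23.5²) = √(72995.5942 + 552.25) = √73547.8442 = 271.197058
L = 0.75 × 271.197058 = 203.397793
V = π·3.25² × L = 33.183072 × 203.397793 = 6749.363703

L=203.398 V=6749.364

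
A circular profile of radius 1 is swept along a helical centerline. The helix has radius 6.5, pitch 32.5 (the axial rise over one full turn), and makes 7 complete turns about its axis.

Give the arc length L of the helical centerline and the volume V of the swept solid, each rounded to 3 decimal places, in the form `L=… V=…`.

2πR = 2π·6.5 = 40.840704
per-turn = √(40.840704² + 32.5²) = √(1667.9631 + 1056.25) = √2724.2131 = 52.193995
L = 7 × 52.193995 = 365.357967
V = π·1² × L = 3.141593 × 365.357967 = 1147.805905

L=365.358 V=1147.806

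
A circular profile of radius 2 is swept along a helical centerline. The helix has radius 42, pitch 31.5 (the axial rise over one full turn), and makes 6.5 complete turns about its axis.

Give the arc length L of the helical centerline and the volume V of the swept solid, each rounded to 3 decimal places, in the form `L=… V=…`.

L=1727.486 V=21708.235

2πR = 2π·42 = 263.893783
per-turn = √(263.893783² + 31.5²) = √(69639.9287 + 992.25) = √70632.1787 = 265.767151
L = 6.5 × 265.767151 = 1727.486483
V = π·2² × L = 12.566371 × 1727.486483 = 21708.235374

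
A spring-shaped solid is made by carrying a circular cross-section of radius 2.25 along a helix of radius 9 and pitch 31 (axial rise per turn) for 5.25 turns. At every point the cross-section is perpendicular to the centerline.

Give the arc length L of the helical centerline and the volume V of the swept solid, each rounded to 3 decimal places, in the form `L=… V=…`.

L=338.564 V=5384.628

2πR = 2π·9 = 56.548668
per-turn = √(56.548668² + 31²) = √(3197.7518 + 961) = √4158.7518 = 64.488385
L = 5.25 × 64.488385 = 338.564022
V = π·2.25² × L = 15.904313 × 338.564022 = 5384.628117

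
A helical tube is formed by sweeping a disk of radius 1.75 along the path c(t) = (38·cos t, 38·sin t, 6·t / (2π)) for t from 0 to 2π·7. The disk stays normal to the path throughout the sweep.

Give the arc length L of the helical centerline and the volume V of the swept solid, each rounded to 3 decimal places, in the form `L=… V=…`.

L=1671.855 V=16085.129

2πR = 2π·38 = 238.761042
per-turn = √(238.761042² + 6²) = √(57006.8350 + 36) = √57042.8350 = 238.836419
L = 7 × 238.836419 = 1671.854933
V = π·1.75² × L = 9.621128 × 1671.854933 = 16085.129472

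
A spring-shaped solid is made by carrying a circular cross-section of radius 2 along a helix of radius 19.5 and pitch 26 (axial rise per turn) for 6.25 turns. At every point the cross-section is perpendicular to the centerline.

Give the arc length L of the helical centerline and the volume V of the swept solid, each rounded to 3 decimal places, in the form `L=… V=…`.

L=782.815 V=9837.145

2πR = 2π·19.5 = 122.522113
per-turn = √(122.522113² + 26²) = √(15011.6683 + 676) = √15687.6683 = 125.250422
L = 6.25 × 125.250422 = 782.815140
V = π·2² × L = 12.566371 × 782.815140 = 9837.145166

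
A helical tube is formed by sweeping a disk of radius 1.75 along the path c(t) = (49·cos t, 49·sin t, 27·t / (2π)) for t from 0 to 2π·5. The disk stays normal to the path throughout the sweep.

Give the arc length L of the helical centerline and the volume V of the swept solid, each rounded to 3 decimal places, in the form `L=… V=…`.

L=1545.289 V=14867.419

2πR = 2π·49 = 307.876080
per-turn = √(307.876080² + 27²) = √(94787.6807 + 729) = √95516.6807 = 309.057730
L = 5 × 309.057730 = 1545.288652
V = π·1.75² × L = 9.621128 × 1545.288652 = 14867.419144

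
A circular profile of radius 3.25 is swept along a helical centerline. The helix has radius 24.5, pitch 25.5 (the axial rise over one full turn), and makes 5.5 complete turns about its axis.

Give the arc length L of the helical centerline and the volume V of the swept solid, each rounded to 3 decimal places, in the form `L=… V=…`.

2πR = 2π·24.5 = 153.938040
per-turn = √(153.938040² + 25.5²) = √(23696.9202 + 650.25) = √24347.1702 = 156.035798
L = 5.5 × 156.035798 = 858.196887
V = π·3.25² × L = 33.183072 × 858.196887 = 28477.609451

L=858.197 V=28477.609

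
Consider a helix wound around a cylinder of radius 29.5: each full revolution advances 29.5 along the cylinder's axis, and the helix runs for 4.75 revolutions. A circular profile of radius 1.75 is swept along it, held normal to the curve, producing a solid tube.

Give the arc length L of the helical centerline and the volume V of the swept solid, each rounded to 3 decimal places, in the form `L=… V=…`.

2πR = 2π·29.5 = 185.353967
per-turn = √(185.353967² + 29.5²) = √(34356.0929 + 870.25) = √35226.3429 = 187.686821
L = 4.75 × 187.686821 = 891.512402
V = π·1.75² × L = 9.621128 × 891.512402 = 8577.354485

L=891.512 V=8577.354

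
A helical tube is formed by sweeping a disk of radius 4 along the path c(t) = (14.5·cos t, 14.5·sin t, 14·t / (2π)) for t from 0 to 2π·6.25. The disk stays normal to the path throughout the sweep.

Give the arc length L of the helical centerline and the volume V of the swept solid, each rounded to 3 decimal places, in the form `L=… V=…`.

2πR = 2π·14.5 = 91.106187
per-turn = √(91.106187² + 14²) = √(8300.3373 + 196) = √8496.3373 = 92.175579
L = 6.25 × 92.175579 = 576.097367
V = π·4² × L = 50.265482 × 576.097367 = 28957.812076

L=576.097 V=28957.812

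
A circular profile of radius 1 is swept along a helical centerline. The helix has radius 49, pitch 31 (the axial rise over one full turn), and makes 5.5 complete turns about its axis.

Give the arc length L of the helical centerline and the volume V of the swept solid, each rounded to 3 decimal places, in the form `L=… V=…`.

L=1701.881 V=5346.616

2πR = 2π·49 = 307.876080
per-turn = √(307.876080² + 31²) = √(94787.6807 + 961) = √95748.6807 = 309.432837
L = 5.5 × 309.432837 = 1701.880604
V = π·1² × L = 3.141593 × 1701.880604 = 5346.615603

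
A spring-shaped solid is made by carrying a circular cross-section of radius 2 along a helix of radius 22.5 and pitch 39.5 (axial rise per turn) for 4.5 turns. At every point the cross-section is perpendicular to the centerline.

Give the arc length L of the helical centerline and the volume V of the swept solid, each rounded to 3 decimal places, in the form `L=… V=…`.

L=660.538 V=8300.566

2πR = 2π·22.5 = 141.371669
per-turn = √(141.371669² + 39.5²) = √(19985.9489 + 1560.25) = √21546.1989 = 146.786235
L = 4.5 × 146.786235 = 660.538059
V = π·2² × L = 12.566371 × 660.538059 = 8300.566060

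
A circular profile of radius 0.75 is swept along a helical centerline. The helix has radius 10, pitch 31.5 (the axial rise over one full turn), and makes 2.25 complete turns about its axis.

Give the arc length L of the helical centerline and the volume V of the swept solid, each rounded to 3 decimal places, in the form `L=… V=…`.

2πR = 2π·10 = 62.831853
per-turn = √(62.831853² + 31.5²) = √(3947.8418 + 992.25) = √4940.0918 = 70.285786
L = 2.25 × 70.285786 = 158.143019
V = π·0.75² × L = 1.767146 × 158.143019 = 279.461783

L=158.143 V=279.462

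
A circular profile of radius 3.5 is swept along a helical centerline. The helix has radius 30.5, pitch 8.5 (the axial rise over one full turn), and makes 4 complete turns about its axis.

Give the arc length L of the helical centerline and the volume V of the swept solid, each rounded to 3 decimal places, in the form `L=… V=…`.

L=767.302 V=29529.252

2πR = 2π·30.5 = 191.637152
per-turn = √(191.637152² + 8.5²) = √(36724.7980 + 72.25) = √36797.0480 = 191.825567
L = 4 × 191.825567 = 767.302266
V = π·3.5² × L = 38.484510 × 767.302266 = 29529.251739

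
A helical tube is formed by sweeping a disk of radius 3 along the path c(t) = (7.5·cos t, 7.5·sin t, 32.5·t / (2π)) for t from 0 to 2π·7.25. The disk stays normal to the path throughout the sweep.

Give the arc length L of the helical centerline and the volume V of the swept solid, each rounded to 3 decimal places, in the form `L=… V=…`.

L=415.021 V=11734.449

2πR = 2π·7.5 = 47.123890
per-turn = √(47.123890² + 32.5²) = √(2220.6610 + 1056.25) = √3276.9110 = 57.244310
L = 7.25 × 57.244310 = 415.021245
V = π·3² × L = 28.274334 × 415.021245 = 11734.449254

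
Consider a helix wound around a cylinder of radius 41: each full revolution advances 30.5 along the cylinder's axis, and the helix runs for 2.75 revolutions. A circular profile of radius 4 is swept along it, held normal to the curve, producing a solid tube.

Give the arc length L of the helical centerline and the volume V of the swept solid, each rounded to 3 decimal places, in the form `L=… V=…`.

2πR = 2π·41 = 257.610598
per-turn = √(257.610598² + 30.5²) = √(66363.2200 + 930.25) = √67293.4700 = 259.409849
L = 2.75 × 259.409849 = 713.377086
V = π·4² × L = 50.265482 × 713.377086 = 35858.243402

L=713.377 V=35858.243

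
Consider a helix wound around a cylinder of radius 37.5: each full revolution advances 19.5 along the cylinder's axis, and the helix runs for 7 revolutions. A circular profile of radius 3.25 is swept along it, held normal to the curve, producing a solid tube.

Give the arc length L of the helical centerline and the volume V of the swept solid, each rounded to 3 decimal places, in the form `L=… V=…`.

L=1654.975 V=54917.152

2πR = 2π·37.5 = 235.619449
per-turn = √(235.619449² + 19.5²) = √(55516.5248 + 380.25) = √55896.7748 = 236.424988
L = 7 × 236.424988 = 1654.974913
V = π·3.25² × L = 33.183072 × 1654.974913 = 54917.152368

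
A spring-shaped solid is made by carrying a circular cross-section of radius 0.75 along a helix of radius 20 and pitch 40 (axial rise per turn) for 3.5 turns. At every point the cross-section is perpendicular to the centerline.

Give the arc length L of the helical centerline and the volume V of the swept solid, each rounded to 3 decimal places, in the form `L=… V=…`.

2πR = 2π·20 = 125.663706
per-turn = √(125.663706² + 40²) = √(15791.3670 + 1600) = √17391.3670 = 131.876332
L = 3.5 × 131.876332 = 461.567163
V = π·0.75² × L = 1.767146 × 461.567163 = 815.656505

L=461.567 V=815.657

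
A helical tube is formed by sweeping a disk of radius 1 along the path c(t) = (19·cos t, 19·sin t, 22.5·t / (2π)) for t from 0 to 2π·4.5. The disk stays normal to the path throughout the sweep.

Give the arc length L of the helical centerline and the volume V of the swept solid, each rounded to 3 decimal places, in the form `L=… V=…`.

2πR = 2π·19 = 119.380521
per-turn = √(119.380521² + 22.5²) = √(14251.7088 + 506.25) = √14757.9588 = 121.482339
L = 4.5 × 121.482339 = 546.670527
V = π·1² × L = 3.141593 × 546.670527 = 1717.416111

L=546.671 V=1717.416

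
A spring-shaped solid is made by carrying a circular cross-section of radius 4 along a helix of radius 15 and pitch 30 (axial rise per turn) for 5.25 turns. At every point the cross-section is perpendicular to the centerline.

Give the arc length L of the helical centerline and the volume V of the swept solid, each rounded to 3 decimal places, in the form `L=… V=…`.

2πR = 2π·15 = 94.247780
per-turn = √(94.247780² + 30²) = √(8882.6440 + 900) = √9782.6440 = 98.907249
L = 5.25 × 98.907249 = 519.263059
V = π·4² × L = 50.265482 × 519.263059 = 26101.008170

L=519.263 V=26101.008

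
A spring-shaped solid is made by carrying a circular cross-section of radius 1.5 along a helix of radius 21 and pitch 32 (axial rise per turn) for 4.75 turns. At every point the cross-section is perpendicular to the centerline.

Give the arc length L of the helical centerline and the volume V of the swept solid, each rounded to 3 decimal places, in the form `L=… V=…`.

L=644.916 V=4558.643

2πR = 2π·21 = 131.946891
per-turn = √(131.946891² + 32²) = √(17409.9822 + 1024) = √18433.9822 = 135.771802
L = 4.75 × 135.771802 = 644.916059
V = π·1.5² × L = 7.068583 × 644.916059 = 4558.642991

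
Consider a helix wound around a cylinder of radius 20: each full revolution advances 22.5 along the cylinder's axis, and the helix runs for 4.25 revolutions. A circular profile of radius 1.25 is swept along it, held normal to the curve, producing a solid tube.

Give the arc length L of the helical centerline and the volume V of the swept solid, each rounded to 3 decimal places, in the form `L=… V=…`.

2πR = 2π·20 = 125.663706
per-turn = √(125.663706² + 22.5²) = √(15791.3670 + 506.25) = √16297.6170 = 127.662121
L = 4.25 × 127.662121 = 542.564013
V = π·1.25² × L = 4.908739 × 542.564013 = 2663.304869

L=542.564 V=2663.305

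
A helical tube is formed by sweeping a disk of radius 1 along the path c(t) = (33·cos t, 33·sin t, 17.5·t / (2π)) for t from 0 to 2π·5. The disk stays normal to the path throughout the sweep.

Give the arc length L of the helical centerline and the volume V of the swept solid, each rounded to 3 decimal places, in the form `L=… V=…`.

L=1040.412 V=3268.549

2πR = 2π·33 = 207.345115
per-turn = √(207.345115² + 17.5²) = √(42991.9968 + 306.25) = √43298.2468 = 208.082308
L = 5 × 208.082308 = 1040.411538
V = π·1² × L = 3.141593 × 1040.411538 = 3268.549246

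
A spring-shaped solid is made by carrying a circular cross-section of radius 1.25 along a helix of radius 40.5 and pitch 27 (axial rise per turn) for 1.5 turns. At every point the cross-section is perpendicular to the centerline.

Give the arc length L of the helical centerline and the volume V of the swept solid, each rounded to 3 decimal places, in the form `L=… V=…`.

L=383.846 V=1884.200

2πR = 2π·40.5 = 254.469005
per-turn = √(254.469005² + 27²) = √(64754.4745 + 729) = √65483.4745 = 255.897391
L = 1.5 × 255.897391 = 383.846086
V = π·1.25² × L = 4.908739 × 383.846086 = 1884.200068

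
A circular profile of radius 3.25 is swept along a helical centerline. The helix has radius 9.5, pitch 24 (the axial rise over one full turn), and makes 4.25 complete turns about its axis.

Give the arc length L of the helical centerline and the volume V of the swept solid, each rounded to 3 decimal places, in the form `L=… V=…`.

2πR = 2π·9.5 = 59.690260
per-turn = √(59.690260² + 24²) = √(3562.9272 + 576) = √4138.9272 = 64.334495
L = 4.25 × 64.334495 = 273.421602
V = π·3.25² × L = 33.183072 × 273.421602 = 9072.968810

L=273.422 V=9072.969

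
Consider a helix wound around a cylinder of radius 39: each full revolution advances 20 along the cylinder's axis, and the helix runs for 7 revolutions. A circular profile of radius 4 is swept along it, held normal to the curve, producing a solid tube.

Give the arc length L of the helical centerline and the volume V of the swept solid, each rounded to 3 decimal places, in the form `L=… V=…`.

2πR = 2π·39 = 245.044227
per-turn = √(245.044227² + 20²) = √(60046.6732 + 400) = √60446.6732 = 245.859051
L = 7 × 245.859051 = 1721.013360
V = π·4² × L = 50.265482 × 1721.013360 = 86507.566861

L=1721.013 V=86507.567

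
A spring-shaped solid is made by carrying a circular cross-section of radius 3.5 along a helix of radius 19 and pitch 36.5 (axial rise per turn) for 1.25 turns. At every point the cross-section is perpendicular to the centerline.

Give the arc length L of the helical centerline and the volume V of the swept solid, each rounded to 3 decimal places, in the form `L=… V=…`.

L=156.045 V=6005.302

2πR = 2π·19 = 119.380521
per-turn = √(119.380521² + 36.5²) = √(14251.7088 + 1332.25) = √15583.9588 = 124.835727
L = 1.25 × 124.835727 = 156.044659
V = π·3.5² × L = 38.484510 × 156.044659 = 6005.302235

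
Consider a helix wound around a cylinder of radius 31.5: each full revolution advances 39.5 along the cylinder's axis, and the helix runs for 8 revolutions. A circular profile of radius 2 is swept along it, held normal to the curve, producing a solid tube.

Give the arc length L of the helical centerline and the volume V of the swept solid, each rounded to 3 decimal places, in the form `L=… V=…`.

2πR = 2π·31.5 = 197.920337
per-turn = √(197.920337² + 39.5²) = √(39172.4599 + 1560.25) = √40732.7099 = 201.823462
L = 8 × 201.823462 = 1614.587697
V = π·2² × L = 12.566371 × 1614.587697 = 20289.507391

L=1614.588 V=20289.507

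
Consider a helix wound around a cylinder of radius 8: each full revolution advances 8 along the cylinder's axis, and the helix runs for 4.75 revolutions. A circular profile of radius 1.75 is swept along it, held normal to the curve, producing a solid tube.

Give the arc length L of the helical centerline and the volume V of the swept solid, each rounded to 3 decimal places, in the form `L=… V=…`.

2πR = 2π·8 = 50.265482
per-turn = √(50.265482² + 8²) = √(2526.6187 + 64) = √2590.6187 = 50.898121
L = 4.75 × 50.898121 = 241.766075
V = π·1.75² × L = 9.621128 × 241.766075 = 2326.062233

L=241.766 V=2326.062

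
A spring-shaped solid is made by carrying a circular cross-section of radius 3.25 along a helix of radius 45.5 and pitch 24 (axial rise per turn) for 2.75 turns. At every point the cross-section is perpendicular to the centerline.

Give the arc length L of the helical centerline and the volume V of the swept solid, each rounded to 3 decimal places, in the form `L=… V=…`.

L=788.949 V=26179.753

2πR = 2π·45.5 = 285.884931
per-turn = √(285.884931² + 24²) = √(81730.1940 + 576) = √82306.1940 = 286.890561
L = 2.75 × 286.890561 = 788.949043
V = π·3.25² × L = 33.183072 × 788.949043 = 26179.753217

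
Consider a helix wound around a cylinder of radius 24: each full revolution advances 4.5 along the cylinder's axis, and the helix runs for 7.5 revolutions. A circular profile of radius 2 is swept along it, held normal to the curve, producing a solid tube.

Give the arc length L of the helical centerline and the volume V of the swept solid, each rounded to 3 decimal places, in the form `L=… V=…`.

2πR = 2π·24 = 150.796447
per-turn = √(150.796447² + 4.5²) = √(22739.5685 + 20.25) = √22759.8185 = 150.863576
L = 7.5 × 150.863576 = 1131.476819
V = π·2² × L = 12.566371 × 1131.476819 = 14218.557054

L=1131.477 V=14218.557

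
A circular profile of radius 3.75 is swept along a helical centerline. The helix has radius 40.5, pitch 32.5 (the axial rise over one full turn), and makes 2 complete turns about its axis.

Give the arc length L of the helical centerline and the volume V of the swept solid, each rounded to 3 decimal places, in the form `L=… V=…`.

2πR = 2π·40.5 = 254.469005
per-turn = √(254.469005² + 32.5²) = √(64754.4745 + 1056.25) = √65810.7245 = 256.536010
L = 2 × 256.536010 = 513.072020
V = π·3.75² × L = 44.178647 × 513.072020 = 22666.827507

L=513.072 V=22666.828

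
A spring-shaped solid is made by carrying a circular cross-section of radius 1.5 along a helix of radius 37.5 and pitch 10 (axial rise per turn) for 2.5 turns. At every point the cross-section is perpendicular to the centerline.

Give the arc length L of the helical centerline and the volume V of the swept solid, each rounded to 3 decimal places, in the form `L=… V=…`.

2πR = 2π·37.5 = 235.619449
per-turn = √(235.619449² + 10²) = √(55516.5248 + 100) = √55616.5248 = 235.831560
L = 2.5 × 235.831560 = 589.578900
V = π·1.5² × L = 7.068583 × 589.578900 = 4167.487670

L=589.579 V=4167.488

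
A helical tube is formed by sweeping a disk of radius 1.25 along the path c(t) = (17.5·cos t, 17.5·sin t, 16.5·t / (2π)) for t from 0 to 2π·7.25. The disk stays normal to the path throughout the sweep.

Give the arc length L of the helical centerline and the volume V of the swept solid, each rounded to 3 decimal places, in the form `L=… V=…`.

2πR = 2π·17.5 = 109.955743
per-turn = √(109.955743² + 16.5²) = √(12090.2654 + 272.25) = √12362.5154 = 111.186849
L = 7.25 × 111.186849 = 806.104655
V = π·1.25² × L = 4.908739 × 806.104655 = 3956.956973

L=806.105 V=3956.957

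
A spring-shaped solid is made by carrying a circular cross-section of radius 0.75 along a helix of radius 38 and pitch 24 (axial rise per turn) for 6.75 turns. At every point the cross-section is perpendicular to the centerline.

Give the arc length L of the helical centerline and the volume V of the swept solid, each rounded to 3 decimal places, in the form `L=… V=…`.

L=1619.759 V=2862.350

2πR = 2π·38 = 238.761042
per-turn = √(238.761042² + 24²) = √(57006.8350 + 576) = √57582.8350 = 239.964237
L = 6.75 × 239.964237 = 1619.758599
V = π·0.75² × L = 1.767146 × 1619.758599 = 2862.349716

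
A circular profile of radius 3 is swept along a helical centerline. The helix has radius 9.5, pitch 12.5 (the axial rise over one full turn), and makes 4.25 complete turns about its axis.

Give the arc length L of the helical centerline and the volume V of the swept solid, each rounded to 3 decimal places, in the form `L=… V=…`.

L=259.186 V=7328.325

2πR = 2π·9.5 = 59.690260
per-turn = √(59.690260² + 12.5²) = √(3562.9272 + 156.25) = √3719.1772 = 60.985057
L = 4.25 × 60.985057 = 259.186493
V = π·3² × L = 28.274334 × 259.186493 = 7328.325431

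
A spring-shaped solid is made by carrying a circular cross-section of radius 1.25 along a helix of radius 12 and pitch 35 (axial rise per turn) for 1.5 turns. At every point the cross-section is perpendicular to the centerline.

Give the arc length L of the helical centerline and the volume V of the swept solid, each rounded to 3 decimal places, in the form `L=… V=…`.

2πR = 2π·12 = 75.398224
per-turn = √(75.398224² + 35²) = √(5684.8921 + 1225) = √6909.8921 = 83.125761
L = 1.5 × 83.125761 = 124.688641
V = π·1.25² × L = 4.908739 × 124.688641 = 612.063937

L=124.689 V=612.064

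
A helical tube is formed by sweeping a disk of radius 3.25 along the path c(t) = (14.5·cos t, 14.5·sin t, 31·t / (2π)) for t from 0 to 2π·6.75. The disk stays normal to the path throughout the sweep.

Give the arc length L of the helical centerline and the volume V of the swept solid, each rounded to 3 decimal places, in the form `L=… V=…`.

L=649.592 V=21555.456

2πR = 2π·14.5 = 91.106187
per-turn = √(91.106187² + 31²) = √(8300.3373 + 961) = √9261.3373 = 96.235842
L = 6.75 × 96.235842 = 649.591934
V = π·3.25² × L = 33.183072 × 649.591934 = 21555.456181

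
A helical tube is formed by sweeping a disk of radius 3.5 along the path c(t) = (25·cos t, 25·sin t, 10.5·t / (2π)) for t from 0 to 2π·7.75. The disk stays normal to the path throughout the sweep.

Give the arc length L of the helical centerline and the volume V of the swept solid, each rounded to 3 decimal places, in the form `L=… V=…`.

2πR = 2π·25 = 157.079633
per-turn = √(157.079633² + 10.5²) = √(24674.0110 + 110.25) = √24784.2610 = 157.430178
L = 7.75 × 157.430178 = 1220.083881
V = π·3.5² × L = 38.484510 × 1220.083881 = 46954.330324

L=1220.084 V=46954.330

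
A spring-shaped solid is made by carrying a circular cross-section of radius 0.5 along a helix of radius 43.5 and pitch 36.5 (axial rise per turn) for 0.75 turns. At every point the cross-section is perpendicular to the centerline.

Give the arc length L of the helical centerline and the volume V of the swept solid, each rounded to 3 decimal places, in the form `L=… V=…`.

2πR = 2π·43.5 = 273.318561
per-turn = √(273.318561² + 36.5²) = √(74703.0357 + 1332.25) = √76035.2857 = 275.744965
L = 0.75 × 275.744965 = 206.808724
V = π·0.5² × L = 0.785398 × 206.808724 = 162.427192

L=206.809 V=162.427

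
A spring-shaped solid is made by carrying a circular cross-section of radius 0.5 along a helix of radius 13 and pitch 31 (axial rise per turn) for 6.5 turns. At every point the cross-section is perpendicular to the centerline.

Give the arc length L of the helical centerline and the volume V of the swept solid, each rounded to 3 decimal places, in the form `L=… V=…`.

2πR = 2π·13 = 81.681409
per-turn = √(81.681409² + 31²) = √(6671.8526 + 961) = √7632.8526 = 87.366198
L = 6.5 × 87.366198 = 567.880288
V = π·0.5² × L = 0.785398 × 567.880288 = 446.012135

L=567.880 V=446.012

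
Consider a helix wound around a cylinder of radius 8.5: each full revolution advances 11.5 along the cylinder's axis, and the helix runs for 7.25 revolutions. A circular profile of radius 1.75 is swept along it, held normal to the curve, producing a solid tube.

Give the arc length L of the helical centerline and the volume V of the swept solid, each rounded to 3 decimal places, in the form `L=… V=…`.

L=396.076 V=3810.698

2πR = 2π·8.5 = 53.407075
per-turn = √(53.407075² + 11.5²) = √(2852.3157 + 132.25) = √2984.5657 = 54.631179
L = 7.25 × 54.631179 = 396.076045
V = π·1.75² × L = 9.621128 × 396.076045 = 3810.698126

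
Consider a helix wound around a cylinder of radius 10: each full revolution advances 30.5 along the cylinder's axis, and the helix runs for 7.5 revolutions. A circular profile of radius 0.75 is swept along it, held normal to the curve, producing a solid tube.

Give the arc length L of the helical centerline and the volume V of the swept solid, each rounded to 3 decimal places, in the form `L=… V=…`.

L=523.825 V=925.675

2πR = 2π·10 = 62.831853
per-turn = √(62.831853² + 30.5²) = √(3947.8418 + 930.25) = √4878.0918 = 69.843337
L = 7.5 × 69.843337 = 523.825029
V = π·0.75² × L = 1.767146 × 523.825029 = 925.675236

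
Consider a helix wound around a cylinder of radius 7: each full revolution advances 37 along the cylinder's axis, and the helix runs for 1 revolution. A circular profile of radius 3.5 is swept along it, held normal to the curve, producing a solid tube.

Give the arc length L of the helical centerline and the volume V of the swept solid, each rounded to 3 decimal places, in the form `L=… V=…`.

L=57.476 V=2211.920

2πR = 2π·7 = 43.982297
per-turn = √(43.982297² + 37²) = √(1934.4425 + 1369) = √3303.4425 = 57.475581
L = 1 × 57.475581 = 57.475581
V = π·3.5² × L = 38.484510 × 57.475581 = 2211.919589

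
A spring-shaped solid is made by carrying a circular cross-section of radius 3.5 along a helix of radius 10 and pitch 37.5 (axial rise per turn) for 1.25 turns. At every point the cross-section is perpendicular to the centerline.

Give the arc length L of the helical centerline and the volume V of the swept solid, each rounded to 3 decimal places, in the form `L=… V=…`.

2πR = 2π·10 = 62.831853
per-turn = √(62.831853² + 37.5²) = √(3947.8418 + 1406.25) = √5354.0918 = 73.171660
L = 1.25 × 73.171660 = 91.464574
V = π·3.5² × L = 38.484510 × 91.464574 = 3519.969330

L=91.465 V=3519.969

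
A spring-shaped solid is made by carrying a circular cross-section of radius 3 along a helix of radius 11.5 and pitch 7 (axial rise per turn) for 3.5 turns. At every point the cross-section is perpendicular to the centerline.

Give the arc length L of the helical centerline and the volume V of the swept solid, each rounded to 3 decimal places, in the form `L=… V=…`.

L=254.082 V=7184.004

2πR = 2π·11.5 = 72.256631
per-turn = √(72.256631² + 7²) = √(5221.0207 + 49) = √5270.0207 = 72.594908
L = 3.5 × 72.594908 = 254.082179
V = π·3² × L = 28.274334 × 254.082179 = 7184.004376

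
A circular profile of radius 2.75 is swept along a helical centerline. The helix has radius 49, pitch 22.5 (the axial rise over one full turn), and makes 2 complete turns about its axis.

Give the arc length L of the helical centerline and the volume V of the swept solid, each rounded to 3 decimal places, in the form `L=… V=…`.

L=617.394 V=14668.236

2πR = 2π·49 = 307.876080
per-turn = √(307.876080² + 22.5²) = √(94787.6807 + 506.25) = √95293.9307 = 308.697150
L = 2 × 308.697150 = 617.394301
V = π·2.75² × L = 23.758294 × 617.394301 = 14668.235586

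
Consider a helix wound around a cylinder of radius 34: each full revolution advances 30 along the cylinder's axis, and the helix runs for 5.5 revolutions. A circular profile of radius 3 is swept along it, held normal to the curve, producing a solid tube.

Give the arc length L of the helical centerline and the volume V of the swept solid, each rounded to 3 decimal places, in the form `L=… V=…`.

L=1186.485 V=33547.063

2πR = 2π·34 = 213.628300
per-turn = √(213.628300² + 30²) = √(45637.0508 + 900) = √46537.0508 = 215.724479
L = 5.5 × 215.724479 = 1186.484633
V = π·3² × L = 28.274334 × 1186.484633 = 33547.062670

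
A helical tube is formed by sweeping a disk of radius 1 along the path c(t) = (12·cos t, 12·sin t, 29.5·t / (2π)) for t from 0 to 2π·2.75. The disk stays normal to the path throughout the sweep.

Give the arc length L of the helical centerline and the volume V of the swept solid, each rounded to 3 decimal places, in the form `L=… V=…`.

L=222.651 V=699.477

2πR = 2π·12 = 75.398224
per-turn = √(75.398224² + 29.5²) = √(5684.8921 + 870.25) = √6555.1421 = 80.963832
L = 2.75 × 80.963832 = 222.650539
V = π·1² × L = 3.141593 × 222.650539 = 699.477297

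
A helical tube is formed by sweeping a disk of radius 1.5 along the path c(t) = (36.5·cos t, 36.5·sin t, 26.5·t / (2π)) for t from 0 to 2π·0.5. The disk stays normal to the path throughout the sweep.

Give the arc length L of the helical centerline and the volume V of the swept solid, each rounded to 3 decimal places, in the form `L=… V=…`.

2πR = 2π·36.5 = 229.336264
per-turn = √(229.336264² + 26.5²) = √(52595.1219 + 702.25) = √53297.3719 = 230.862236
L = 0.5 × 230.862236 = 115.431118
V = π·1.5² × L = 7.068583 × 115.431118 = 815.934491

L=115.431 V=815.934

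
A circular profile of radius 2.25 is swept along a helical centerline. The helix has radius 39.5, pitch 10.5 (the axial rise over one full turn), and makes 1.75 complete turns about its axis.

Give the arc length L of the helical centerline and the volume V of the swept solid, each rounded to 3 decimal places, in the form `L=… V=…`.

2πR = 2π·39.5 = 248.185820
per-turn = √(248.185820² + 10.5²) = √(61596.2011 + 110.25) = √61706.4511 = 248.407832
L = 1.75 × 248.407832 = 434.713706
V = π·2.25² × L = 15.904313 × 434.713706 = 6913.822766

L=434.714 V=6913.823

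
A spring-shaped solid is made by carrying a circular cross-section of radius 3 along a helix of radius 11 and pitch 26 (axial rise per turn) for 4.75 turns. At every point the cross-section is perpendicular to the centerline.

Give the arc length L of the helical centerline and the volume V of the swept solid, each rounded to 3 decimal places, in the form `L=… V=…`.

2πR = 2π·11 = 69.115038
per-turn = √(69.115038² + 26²) = √(4776.8885 + 676) = √5452.8885 = 73.843676
L = 4.75 × 73.843676 = 350.757462
V = π·3² × L = 28.274334 × 350.757462 = 9917.433605

L=350.757 V=9917.434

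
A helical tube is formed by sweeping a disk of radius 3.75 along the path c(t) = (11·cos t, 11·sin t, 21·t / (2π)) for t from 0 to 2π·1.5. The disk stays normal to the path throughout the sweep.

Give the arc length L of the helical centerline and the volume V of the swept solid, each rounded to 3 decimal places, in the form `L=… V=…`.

2πR = 2π·11 = 69.115038
per-turn = √(69.115038² + 21²) = √(4776.8885 + 441) = √5217.8885 = 72.234954
L = 1.5 × 72.234954 = 108.352430
V = π·3.75² × L = 44.178647 × 108.352430 = 4786.863745

L=108.352 V=4786.864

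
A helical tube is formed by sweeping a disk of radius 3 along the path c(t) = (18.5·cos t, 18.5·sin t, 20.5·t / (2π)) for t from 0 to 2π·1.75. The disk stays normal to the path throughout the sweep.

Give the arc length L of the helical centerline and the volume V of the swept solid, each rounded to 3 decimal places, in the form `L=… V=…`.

L=206.557 V=5840.272

2πR = 2π·18.5 = 116.238928
per-turn = √(116.238928² + 20.5²) = √(13511.4884 + 420.25) = √13931.7384 = 118.032785
L = 1.75 × 118.032785 = 206.557374
V = π·3² × L = 28.274334 × 206.557374 = 5840.272170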